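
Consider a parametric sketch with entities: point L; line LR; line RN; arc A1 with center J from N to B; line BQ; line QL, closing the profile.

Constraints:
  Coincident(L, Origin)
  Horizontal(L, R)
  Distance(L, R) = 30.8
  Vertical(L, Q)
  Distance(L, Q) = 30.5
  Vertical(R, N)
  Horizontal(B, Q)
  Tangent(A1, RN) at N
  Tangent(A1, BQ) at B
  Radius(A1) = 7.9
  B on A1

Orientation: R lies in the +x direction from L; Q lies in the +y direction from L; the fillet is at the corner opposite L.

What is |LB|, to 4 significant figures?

38.14

L is at the origin; L and R share the same y with |LR| = 30.8 and R on the +x side, so R = (30.80, 0.000). LQ is vertical with |LQ| = 30.5 and Q on the +y side, so Q = (0.000, 30.50). The virtual corner opposite L is at (30.80, 30.50). A1 meets RN tangentially, so JN is at right angles to RN and since A1 is tangent to BQ there, JB ⟂ BQ, with radius 7.9, so the center J sits 7.9 in from both sides at J = (22.90, 22.60). That places the tangent points at N = (30.80, 22.60) on RN and B = (22.90, 30.50) on BQ. Then |LB| = |B − L| = 38.14.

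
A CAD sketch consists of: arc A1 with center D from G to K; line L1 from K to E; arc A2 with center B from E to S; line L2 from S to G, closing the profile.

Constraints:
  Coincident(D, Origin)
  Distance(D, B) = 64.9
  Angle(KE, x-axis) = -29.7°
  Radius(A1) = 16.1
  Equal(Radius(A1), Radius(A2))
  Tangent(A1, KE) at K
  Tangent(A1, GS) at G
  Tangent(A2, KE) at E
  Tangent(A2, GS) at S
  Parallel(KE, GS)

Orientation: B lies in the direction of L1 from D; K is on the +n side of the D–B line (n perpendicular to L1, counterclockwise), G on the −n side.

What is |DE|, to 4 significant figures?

66.87

The slot axis is L1's direction at -29.7°, so u = (cos -29.7°, sin -29.7°) = (0.8686, -0.4955) and n = (−sin -29.7°, cos -29.7°) = (0.4955, 0.8686). D is at the origin and B lies 64.9 along u from D, so B = 64.9·u = (56.37, -32.16). Tangency of A1 to both parallel lines with radius 16.1 puts K and G at D ± 16.1·n: K = (7.977, 13.98), G = (-7.977, -13.98). Equal radii place E and S the same way about B: E = B + 16.1·n = (64.35, -18.17), S = B − 16.1·n = (48.40, -46.14). Then |DE| = |E − D| = 66.87.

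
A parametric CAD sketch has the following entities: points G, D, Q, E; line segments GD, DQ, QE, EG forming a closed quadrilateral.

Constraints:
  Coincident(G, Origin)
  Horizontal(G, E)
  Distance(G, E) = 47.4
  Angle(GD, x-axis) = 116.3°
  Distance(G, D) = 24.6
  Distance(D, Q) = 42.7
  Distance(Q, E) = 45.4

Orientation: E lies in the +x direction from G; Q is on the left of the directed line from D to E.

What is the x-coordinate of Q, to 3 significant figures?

27.5

Checks: |DQ| = 42.70 ✓; |QE| = 45.40 ✓.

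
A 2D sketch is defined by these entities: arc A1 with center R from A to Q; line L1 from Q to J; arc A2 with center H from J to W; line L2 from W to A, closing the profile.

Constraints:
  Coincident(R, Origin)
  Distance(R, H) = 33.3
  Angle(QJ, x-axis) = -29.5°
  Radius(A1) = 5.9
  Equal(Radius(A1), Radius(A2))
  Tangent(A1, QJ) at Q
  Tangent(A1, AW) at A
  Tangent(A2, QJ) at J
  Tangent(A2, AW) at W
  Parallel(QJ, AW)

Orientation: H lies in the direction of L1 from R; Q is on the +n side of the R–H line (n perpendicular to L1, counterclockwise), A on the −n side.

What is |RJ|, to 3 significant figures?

33.8

Tangency of A1 to both parallel lines with radius 5.9 puts Q and A at R ± 5.9·n: Q = (2.91, 5.14), A = (-2.91, -5.14). Equal radii place J and W the same way about H: J = H + 5.9·n = (31.9, -11.3), W = H − 5.9·n = (26.1, -21.5). Then |RJ| = |J − R| = 33.8.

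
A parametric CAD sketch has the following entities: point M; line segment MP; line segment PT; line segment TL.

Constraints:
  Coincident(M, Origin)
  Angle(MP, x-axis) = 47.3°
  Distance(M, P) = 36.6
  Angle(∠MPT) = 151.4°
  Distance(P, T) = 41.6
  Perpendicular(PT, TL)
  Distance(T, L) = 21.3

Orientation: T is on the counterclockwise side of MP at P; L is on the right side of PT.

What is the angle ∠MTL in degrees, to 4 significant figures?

103.4°

M is at the origin; MP runs at 47.3° with length 36.6, so P = 36.6·(cos 47.3°, sin 47.3°) = (24.82, 26.90). ∠MPT = 151.4°, so PT runs at 47.3° + (180° − 151.4°) = 75.90° from the x-axis; with |PT| = 41.6, T = P + 41.6·(cos 75.90°, sin 75.90°) = (34.96, 67.24). PT ⟂ TL; with |TL| = 21.3 on the right of PT, L = T + 21.3·(0.9699, -0.2436) = (55.61, 62.06). Then cos ∠MTL = TM·TL / (|TM||TL|), giving 103.4°.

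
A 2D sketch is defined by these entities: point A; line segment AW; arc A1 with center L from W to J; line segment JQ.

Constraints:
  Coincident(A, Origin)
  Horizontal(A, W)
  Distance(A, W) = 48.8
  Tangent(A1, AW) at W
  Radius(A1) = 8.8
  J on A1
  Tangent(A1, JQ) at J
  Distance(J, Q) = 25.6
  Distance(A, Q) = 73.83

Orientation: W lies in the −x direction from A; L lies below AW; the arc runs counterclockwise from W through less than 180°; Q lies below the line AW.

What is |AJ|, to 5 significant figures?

56.753

A is at the origin; A and W share the same y with |AW| = 48.8 and W on the −x side, so W = (-48.800, 0.0000). Since A1 is tangent to AW there, LW ⟂ AW, so L = W + (0, -8.8) = (-48.800, -8.8000). Since LJ ⟂ JQ (tangency), |LQ| = √(8.8² + 25.6²) = 27.070 regardless of where J sits on A1. So Q lies on both circle(A, 73.83) and circle(L, 27.070); the below-AW intersection is Q = (-68.623, -27.235). J is the foot of the tangent from Q: J = (-56.562, -4.6540).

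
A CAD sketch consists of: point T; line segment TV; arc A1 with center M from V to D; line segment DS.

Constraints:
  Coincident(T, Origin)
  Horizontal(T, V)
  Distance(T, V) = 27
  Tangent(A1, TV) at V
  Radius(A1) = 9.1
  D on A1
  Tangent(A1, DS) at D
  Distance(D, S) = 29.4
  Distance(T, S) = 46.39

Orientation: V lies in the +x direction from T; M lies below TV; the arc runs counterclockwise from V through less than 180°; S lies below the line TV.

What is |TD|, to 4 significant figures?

21.12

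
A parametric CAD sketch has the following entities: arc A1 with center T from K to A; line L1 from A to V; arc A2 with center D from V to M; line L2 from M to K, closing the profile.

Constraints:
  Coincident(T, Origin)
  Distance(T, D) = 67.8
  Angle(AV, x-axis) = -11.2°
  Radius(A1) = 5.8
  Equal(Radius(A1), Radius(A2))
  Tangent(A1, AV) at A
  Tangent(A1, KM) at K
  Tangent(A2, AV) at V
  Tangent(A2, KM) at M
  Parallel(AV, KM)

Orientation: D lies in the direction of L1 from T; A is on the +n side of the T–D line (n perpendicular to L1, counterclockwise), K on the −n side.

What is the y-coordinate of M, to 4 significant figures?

-18.86

Tangency of A1 to both parallel lines with radius 5.8 puts A and K at T ± 5.8·n: A = (1.127, 5.690), K = (-1.127, -5.690). Equal radii place V and M the same way about D: V = D + 5.8·n = (67.64, -7.480), M = D − 5.8·n = (65.38, -18.86). So M.y = -18.86.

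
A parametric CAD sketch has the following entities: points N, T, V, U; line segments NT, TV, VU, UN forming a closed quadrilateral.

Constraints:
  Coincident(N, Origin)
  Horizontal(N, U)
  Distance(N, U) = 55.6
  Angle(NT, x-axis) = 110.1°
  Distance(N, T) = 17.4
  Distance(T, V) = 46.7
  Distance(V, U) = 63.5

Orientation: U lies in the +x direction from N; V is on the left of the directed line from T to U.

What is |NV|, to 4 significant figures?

58.09

N is at the origin; N and U share the same y with |NU| = 55.6 and U in +x, so U = (55.6, 0). NT runs at 110.1° with |NT| = 17.4, so T = (-5.980, 16.34). V is determined by |TV| = 46.7 and |VU| = 63.5 together: it lies at the intersection of circle(T, 46.7) and circle(U, 63.5). With |TU| = 63.71, the foot of the radical line on TU is 17.33 from T and the perpendicular offset is √(46.7² − 17.33²) = 43.37. Taking the left-of-TU solution: V = (21.89, 53.81).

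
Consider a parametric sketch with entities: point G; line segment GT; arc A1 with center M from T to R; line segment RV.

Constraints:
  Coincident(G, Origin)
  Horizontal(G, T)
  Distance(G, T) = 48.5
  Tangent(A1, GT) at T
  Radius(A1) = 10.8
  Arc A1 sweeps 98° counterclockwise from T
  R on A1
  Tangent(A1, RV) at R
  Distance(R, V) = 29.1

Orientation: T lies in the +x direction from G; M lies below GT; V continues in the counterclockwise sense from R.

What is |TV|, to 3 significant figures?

41.7

G is at the origin; GT is horizontal with |GT| = 48.5 and T on the +x side, so T = (48.5, 0.00). A1 meets GT tangentially, so MT is at right angles to GT, so M = T + (0, -10.8) = (48.5, -10.8). On A1, T sits at bearing 90° from M; a 98° counterclockwise sweep puts R at bearing 188°, so R = M + 10.8·(cos 188°, sin 188°) = (37.8, -12.3). The tangent condition forces MR to be normal to RV, so RV runs along (−sin 188°, cos 188°); with |RV| = 29.1, V = (41.9, -41.1). Then |TV| = |V − T| = 41.7.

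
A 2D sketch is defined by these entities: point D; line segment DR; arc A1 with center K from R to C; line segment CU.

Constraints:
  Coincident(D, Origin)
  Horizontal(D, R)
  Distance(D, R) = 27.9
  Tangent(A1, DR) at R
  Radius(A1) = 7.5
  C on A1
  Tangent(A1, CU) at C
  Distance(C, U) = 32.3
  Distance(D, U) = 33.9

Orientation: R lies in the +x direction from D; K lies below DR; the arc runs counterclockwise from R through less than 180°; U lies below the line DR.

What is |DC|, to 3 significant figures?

21.6

Checks: D = (0.00, 0.00) ✓; |KC| = 7.500 ✓; ∠(KC, CU) = 90.00° ✓; |CU| = 32.30 ✓; |DU| = 33.90 ✓.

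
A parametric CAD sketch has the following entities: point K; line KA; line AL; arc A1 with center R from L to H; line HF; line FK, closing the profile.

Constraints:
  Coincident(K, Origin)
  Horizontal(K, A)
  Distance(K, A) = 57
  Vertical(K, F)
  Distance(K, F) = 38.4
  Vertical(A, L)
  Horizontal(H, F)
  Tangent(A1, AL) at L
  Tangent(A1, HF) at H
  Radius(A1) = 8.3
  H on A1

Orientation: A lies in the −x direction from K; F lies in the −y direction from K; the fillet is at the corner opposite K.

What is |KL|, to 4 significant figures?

64.46

K is at the origin; K and A share the same y with |KA| = 57.0 and A on the −x side, so A = (-57.00, 0.000). KF is vertical with |KF| = 38.4 and F on the −y side, so F = (0.000, -38.40). The virtual corner opposite K is at (-57.00, -38.40). Since A1 is tangent to AL there, RL ⟂ AL and the tangent condition forces RH to be normal to HF, with radius 8.3, so the center R sits 8.3 in from both sides at R = (-48.70, -30.10). That places the tangent points at L = (-57.00, -30.10) on AL and H = (-48.70, -38.40) on HF. Then |KL| = |L − K| = 64.46.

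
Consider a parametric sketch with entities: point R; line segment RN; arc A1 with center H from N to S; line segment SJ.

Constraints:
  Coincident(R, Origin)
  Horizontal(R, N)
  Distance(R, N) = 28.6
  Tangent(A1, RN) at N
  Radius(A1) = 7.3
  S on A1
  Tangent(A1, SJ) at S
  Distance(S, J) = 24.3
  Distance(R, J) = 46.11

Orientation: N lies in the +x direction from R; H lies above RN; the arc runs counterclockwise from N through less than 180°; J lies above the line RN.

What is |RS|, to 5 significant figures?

36.769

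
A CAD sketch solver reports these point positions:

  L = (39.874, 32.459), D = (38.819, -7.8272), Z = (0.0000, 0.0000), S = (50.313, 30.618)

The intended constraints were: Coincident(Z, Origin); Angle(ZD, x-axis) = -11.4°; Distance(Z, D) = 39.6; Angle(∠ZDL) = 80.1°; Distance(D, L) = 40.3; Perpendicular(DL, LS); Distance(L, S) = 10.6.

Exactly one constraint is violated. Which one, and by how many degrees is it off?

Perpendicular(DL, LS) — off by 8.50°.

Z = (0.00, 0.00) ✓; ZD at -11.40° ✓; |ZD| = 39.60 ✓; ∠ZDL = 80.10° ✓; |DL| = 40.30 ✓; ∠(DL, LS) = 98.50° ✗; |LS| = 10.60 ✓.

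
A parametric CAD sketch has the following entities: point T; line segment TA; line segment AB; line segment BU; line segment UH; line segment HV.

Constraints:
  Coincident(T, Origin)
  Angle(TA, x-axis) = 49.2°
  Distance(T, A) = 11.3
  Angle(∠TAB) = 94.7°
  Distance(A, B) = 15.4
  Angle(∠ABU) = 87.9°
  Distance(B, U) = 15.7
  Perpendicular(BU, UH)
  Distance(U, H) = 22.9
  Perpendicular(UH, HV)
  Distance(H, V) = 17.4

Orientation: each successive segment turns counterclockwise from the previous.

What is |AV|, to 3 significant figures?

7.84

T is at the origin; TA runs at 49.2° with length 11.3, so A = (7.38, 8.55). ∠TAB = 94.7° gives AB at 134° from the x-axis; with |AB| = 15.4, B = (-3.41, 19.5). ∠ABU = 87.9° gives BU at -133° from the x-axis; with |BU| = 15.7, U = (-14.2, 8.13). The perpendicularity gives UH at right angles to BU, so UH runs at -43.4°; with |UH| = 22.9, H = (2.44, -7.60). UH ⟂ HV, so HV runs at 46.6°; with |HV| = 17.4, V = (14.4, 5.04). Then |AV| = |V − A| = 7.84.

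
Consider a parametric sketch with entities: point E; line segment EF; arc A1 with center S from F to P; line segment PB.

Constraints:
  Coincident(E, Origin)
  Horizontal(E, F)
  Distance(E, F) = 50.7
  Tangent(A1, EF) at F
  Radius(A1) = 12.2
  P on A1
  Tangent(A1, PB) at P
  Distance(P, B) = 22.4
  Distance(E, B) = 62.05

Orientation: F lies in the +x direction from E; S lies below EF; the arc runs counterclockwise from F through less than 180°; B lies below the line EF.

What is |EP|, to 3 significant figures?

43.3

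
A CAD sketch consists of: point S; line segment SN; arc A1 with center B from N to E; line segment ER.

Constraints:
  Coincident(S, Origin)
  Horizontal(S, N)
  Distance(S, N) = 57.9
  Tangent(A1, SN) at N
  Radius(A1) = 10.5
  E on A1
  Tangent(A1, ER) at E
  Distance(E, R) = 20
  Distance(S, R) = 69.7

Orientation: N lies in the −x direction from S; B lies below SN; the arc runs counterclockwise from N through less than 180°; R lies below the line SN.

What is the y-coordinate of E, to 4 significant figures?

-13.84

S is at the origin; SN is horizontal with |SN| = 57.9 and N on the −x side, so N = (-57.90, 0.000). A1 meets SN tangentially, so BN is at right angles to SN, so B = N + (0, -10.5) = (-57.90, -10.50). Since BE ⟂ ER (tangency), |BR| = √(10.5² + 20.0²) = 22.59 regardless of where E sits on A1. So R lies on both circle(S, 69.7) and circle(B, 22.59); the below-SN intersection is R = (-61.50, -32.80). E is the foot of the tangent from R: E = (-67.86, -13.84).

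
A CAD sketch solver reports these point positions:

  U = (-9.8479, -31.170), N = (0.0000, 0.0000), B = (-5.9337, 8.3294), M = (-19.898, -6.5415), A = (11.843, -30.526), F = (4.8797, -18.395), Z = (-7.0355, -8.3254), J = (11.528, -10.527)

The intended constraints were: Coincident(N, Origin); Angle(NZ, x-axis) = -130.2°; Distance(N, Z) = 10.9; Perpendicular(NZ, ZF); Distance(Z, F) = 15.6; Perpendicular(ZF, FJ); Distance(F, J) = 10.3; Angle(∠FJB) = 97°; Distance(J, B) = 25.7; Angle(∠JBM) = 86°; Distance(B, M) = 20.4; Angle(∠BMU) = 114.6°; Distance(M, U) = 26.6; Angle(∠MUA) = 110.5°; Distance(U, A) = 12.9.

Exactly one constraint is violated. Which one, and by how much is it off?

Distance(U, A) = 12.9 — off by 8.80.

N = (0.00, 0.00) ✓; NZ at -130.2° ✓; |NZ| = 10.90 ✓; ∠(NZ, ZF) = 90.00° ✓; |ZF| = 15.60 ✓; ∠(ZF, FJ) = 90.00° ✓; |FJ| = 10.30 ✓; ∠FJB = 97.00° ✓; |JB| = 25.70 ✓; ∠JBM = 86.00° ✓; |BM| = 20.40 ✓; ∠BMU = 114.6° ✓; |MU| = 26.60 ✓; ∠MUA = 110.5° ✓; |UA| = 21.70 ✗.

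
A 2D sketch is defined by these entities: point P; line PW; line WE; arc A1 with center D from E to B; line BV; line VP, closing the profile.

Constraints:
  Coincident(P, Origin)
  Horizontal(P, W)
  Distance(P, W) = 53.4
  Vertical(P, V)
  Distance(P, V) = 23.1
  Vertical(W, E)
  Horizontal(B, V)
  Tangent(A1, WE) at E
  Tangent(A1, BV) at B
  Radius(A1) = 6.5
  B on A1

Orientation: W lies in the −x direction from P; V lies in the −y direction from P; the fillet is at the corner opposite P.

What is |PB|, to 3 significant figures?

52.3

P is at the origin; P and W share the same y with |PW| = 53.4 and W on the −x side, so W = (-53.4, 0.00). P and V share the same x with |PV| = 23.1 and V on the −y side, so V = (0.00, -23.1). The virtual corner opposite P is at (-53.4, -23.1). A1 meets WE tangentially, so DE is at right angles to WE and since A1 is tangent to BV there, DB ⟂ BV, with radius 6.5, so the center D sits 6.5 in from both sides at D = (-46.9, -16.6). That places the tangent points at E = (-53.4, -16.6) on WE and B = (-46.9, -23.1) on BV. Then |PB| = |B − P| = 52.3.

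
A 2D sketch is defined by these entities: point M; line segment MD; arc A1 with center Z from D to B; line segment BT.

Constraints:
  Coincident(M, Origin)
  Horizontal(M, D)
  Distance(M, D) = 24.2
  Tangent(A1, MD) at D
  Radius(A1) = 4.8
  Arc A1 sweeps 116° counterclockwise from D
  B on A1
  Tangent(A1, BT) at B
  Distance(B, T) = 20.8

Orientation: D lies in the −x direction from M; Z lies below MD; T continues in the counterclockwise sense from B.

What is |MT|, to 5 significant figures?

32.117

M is at the origin; MD is horizontal with |MD| = 24.2 and D on the −x side, so D = (-24.200, 0.0000). The tangent condition forces ZD to be normal to MD, so Z = D + (0, -4.8) = (-24.200, -4.8000). On A1, D sits at bearing 90° from Z; a 116° counterclockwise sweep puts B at bearing 206°, so B = Z + 4.8·(cos 206°, sin 206°) = (-28.514, -6.9042). A1 meets BT tangentially, so ZB is at right angles to BT, so BT runs along (−sin 206°, cos 206°); with |BT| = 20.8, T = (-19.396, -25.599). Then |MT| = |T − M| = 32.117.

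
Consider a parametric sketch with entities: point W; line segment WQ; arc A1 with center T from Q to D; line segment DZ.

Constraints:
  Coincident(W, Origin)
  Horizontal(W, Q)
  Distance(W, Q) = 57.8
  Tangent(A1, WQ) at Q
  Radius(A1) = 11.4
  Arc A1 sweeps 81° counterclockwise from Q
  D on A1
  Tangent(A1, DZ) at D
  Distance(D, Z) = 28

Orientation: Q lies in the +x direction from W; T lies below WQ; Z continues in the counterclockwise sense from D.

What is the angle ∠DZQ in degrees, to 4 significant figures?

13.76°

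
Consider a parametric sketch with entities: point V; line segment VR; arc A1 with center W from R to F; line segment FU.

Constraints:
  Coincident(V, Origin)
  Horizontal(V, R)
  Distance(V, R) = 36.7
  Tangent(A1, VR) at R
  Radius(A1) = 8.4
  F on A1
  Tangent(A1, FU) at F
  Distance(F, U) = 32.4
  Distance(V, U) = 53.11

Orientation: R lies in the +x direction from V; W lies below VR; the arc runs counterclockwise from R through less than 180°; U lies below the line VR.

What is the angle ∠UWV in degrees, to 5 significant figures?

96.445°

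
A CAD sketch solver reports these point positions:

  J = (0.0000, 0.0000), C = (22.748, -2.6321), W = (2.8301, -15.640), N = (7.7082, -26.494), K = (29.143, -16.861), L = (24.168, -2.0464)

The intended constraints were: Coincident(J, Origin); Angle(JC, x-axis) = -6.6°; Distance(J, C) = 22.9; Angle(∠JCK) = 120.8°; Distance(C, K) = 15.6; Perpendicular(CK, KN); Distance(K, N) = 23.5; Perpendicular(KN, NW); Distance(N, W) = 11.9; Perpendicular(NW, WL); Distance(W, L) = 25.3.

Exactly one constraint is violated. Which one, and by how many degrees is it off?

Perpendicular(NW, WL) — off by 8.30°.

J = (0.00, 0.00) ✓; JC at -6.600° ✓; |JC| = 22.90 ✓; ∠JCK = 120.8° ✓; |CK| = 15.60 ✓; ∠(CK, KN) = 90.00° ✓; |KN| = 23.50 ✓; ∠(KN, NW) = 90.00° ✓; |NW| = 11.90 ✓; ∠(NW, WL) = 81.70° ✗; |WL| = 25.30 ✓.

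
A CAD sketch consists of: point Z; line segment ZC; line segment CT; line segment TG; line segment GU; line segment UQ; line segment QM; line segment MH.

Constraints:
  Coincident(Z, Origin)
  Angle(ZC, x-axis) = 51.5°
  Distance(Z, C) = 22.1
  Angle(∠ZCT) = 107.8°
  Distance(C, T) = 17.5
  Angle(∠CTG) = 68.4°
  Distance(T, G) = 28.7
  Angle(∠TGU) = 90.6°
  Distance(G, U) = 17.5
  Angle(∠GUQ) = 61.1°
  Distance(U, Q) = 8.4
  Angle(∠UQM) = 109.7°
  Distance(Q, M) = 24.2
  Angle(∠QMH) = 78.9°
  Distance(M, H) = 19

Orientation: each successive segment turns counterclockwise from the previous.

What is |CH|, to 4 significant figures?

41.80

Z is at the origin; ZC runs at 51.5° with length 22.1, so C = (13.76, 17.30). ∠ZCT = 107.8° gives CT at 123.7° from the x-axis; with |CT| = 17.5, T = (4.048, 31.85). ∠CTG = 68.4° gives TG at -124.7° from the x-axis; with |TG| = 28.7, G = (-12.29, 8.259). ∠TGU = 90.6° gives GU at -35.30° from the x-axis; with |GU| = 17.5, U = (1.992, -1.853). ∠GUQ = 61.1° gives UQ at 83.60° from the x-axis; with |UQ| = 8.4, Q = (2.928, 6.494). ∠UQM = 109.7° gives QM at 153.9° from the x-axis; with |QM| = 24.2, M = (-18.80, 17.14). ∠QMH = 78.9° gives MH at -105.0° from the x-axis; with |MH| = 19.0, H = (-23.72, -1.212). Then |CH| = |H − C| = 41.80.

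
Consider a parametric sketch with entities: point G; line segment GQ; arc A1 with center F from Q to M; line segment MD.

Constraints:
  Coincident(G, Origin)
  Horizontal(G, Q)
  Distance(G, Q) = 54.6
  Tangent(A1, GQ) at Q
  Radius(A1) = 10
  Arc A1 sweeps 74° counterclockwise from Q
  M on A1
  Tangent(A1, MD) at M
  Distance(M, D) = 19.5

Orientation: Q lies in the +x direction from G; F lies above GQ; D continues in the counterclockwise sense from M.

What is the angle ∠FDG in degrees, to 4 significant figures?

26.37°

On A1, Q sits at bearing -90° from F; a 74° counterclockwise sweep puts M at bearing -16°, so M = F + 10.0·(cos -16°, sin -16°) = (64.21, 7.244). Since A1 is tangent to MD there, FM ⟂ MD, so MD runs along (−sin -16°, cos -16°); with |MD| = 19.5, D = (69.59, 25.99). Then cos ∠FDG = DF·DG / (|DF||DG|), giving 26.37°.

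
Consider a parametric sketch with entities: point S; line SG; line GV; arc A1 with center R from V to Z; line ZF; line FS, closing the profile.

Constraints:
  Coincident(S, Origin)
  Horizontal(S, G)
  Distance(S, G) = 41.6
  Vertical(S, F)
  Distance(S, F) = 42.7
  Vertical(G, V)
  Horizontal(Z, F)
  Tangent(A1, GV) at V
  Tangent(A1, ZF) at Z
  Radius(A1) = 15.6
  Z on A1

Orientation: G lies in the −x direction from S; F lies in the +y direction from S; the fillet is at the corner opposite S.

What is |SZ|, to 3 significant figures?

50.0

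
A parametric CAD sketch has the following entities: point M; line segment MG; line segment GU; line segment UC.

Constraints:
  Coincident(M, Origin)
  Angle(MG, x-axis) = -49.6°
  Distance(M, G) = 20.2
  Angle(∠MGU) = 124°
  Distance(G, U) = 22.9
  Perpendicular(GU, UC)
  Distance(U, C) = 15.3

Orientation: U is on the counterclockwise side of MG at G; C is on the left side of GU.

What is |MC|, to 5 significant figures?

34.226

M is at the origin; MG runs at -49.6° with length 20.2, so G = 20.2·(cos -49.6°, sin -49.6°) = (13.092, -15.383). ∠MGU = 124.0°, so GU runs at -49.6° + (180° − 124.0°) = 6.4000° from the x-axis; with |GU| = 22.9, U = G + 22.9·(cos 6.4000°, sin 6.4000°) = (35.849, -12.830). GU is perpendicular to UC; with |UC| = 15.3 on the left of GU, C = U + 15.3·(-0.11147, 0.99377) = (34.144, 2.3742). Then |MC| = |C − M| = 34.226.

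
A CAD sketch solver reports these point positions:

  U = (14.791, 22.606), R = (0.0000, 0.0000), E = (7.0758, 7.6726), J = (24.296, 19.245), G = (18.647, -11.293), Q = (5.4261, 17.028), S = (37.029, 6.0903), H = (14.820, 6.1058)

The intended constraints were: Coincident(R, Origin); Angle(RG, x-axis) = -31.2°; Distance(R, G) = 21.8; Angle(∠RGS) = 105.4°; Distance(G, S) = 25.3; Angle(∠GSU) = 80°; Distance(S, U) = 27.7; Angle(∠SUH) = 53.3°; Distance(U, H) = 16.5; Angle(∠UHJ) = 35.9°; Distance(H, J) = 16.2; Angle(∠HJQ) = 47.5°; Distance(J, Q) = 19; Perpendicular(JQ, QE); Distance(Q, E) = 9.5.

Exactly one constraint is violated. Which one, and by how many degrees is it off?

Perpendicular(JQ, QE) — off by 3.30°.

R = (0.00, 0.00) ✓; RG at -31.20° ✓; |RG| = 21.80 ✓; ∠RGS = 105.4° ✓; |GS| = 25.30 ✓; ∠GSU = 80.00° ✓; |SU| = 27.70 ✓; ∠SUH = 53.30° ✓; |UH| = 16.50 ✓; ∠UHJ = 35.90° ✓; |HJ| = 16.20 ✓; ∠HJQ = 47.50° ✓; |JQ| = 19.00 ✓; ∠(JQ, QE) = 93.30° ✗; |QE| = 9.500 ✓.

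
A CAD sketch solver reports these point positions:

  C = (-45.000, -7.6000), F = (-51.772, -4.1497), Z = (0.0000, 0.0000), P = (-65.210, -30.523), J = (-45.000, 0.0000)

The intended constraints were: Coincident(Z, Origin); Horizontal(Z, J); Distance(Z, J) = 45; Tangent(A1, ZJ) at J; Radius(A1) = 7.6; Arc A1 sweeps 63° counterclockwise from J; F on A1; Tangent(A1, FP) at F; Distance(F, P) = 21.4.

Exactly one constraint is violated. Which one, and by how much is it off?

Distance(F, P) = 21.4 — off by 8.20.

Z = (0.00, 0.00) ✓; Z.y = 0.00, J.y = 0.00 ✓; |ZJ| = 45.00 ✓; ∠(CJ, JZ) = 90.00° ✓; |CJ| = 7.600 ✓; bearing(C→F) − bearing(C→J) = 63.00° ✓; |CF| = 7.600 ✓; ∠(CF, FP) = 90.00° ✓; |FP| = 29.60 ✗.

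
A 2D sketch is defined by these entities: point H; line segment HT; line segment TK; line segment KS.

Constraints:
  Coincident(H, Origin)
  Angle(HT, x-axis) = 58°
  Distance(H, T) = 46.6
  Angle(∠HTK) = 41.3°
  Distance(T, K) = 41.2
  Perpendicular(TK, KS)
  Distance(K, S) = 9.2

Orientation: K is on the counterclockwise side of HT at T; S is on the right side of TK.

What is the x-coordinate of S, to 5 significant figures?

-17.412

∠HTK = 41.3°, so TK runs at 58.0° + (180° − 41.3°) = 196.70° from the x-axis; with |TK| = 41.2, K = T + 41.2·(cos 196.70°, sin 196.70°) = (-14.768, 27.680). TK is perpendicular to KS; with |KS| = 9.2 on the right of TK, S = K + 9.2·(-0.28736, 0.95782) = (-17.412, 36.492). So S.x = -17.412.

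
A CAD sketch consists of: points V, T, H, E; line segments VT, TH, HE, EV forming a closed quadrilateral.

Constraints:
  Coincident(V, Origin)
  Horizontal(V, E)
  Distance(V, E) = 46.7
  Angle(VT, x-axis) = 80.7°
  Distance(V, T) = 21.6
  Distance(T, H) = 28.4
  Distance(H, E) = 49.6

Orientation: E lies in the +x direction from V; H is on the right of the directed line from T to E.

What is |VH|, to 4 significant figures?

6.909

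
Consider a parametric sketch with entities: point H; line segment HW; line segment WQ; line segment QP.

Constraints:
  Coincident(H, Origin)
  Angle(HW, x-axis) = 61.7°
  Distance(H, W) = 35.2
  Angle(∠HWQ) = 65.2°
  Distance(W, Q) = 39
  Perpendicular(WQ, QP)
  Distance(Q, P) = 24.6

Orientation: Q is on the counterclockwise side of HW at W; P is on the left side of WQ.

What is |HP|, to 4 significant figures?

25.33

∠HWQ = 65.2°, so WQ runs at 61.7° + (180° − 65.2°) = 176.5° from the x-axis; with |WQ| = 39.0, Q = W + 39.0·(cos 176.5°, sin 176.5°) = (-22.24, 33.37). WQ is perpendicular to QP; with |QP| = 24.6 on the left of WQ, P = Q + 24.6·(-0.06105, -0.9981) = (-23.74, 8.820). Then |HP| = |P − H| = 25.33.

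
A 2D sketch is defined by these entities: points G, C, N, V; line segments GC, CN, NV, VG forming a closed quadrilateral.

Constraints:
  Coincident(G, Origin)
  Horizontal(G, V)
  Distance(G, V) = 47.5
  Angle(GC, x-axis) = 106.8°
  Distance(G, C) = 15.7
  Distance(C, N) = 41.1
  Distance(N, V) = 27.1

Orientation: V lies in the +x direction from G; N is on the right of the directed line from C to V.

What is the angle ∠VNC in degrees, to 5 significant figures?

103.24°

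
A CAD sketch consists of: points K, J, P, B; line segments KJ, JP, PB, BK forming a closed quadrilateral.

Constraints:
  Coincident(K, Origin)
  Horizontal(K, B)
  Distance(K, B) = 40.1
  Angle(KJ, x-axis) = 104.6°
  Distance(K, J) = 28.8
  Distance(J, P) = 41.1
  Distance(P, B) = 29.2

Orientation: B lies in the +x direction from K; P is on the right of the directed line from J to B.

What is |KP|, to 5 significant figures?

14.735

Checks: |JP| = 41.10 ✓; |PB| = 29.20 ✓.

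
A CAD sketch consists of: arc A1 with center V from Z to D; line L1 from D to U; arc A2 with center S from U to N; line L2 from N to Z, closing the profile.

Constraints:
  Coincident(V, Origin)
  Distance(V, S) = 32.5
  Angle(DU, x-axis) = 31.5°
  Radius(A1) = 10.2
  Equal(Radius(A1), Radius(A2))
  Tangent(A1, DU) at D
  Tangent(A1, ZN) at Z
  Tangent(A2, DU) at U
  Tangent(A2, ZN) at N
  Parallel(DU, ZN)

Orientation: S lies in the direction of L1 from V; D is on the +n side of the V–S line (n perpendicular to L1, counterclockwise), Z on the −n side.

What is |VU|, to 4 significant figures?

34.06

The slot axis is L1's direction at 31.5°, so u = (cos 31.5°, sin 31.5°) = (0.8526, 0.5225) and n = (−sin 31.5°, cos 31.5°) = (-0.5225, 0.8526). V is at the origin and S lies 32.5 along u from V, so S = 32.5·u = (27.71, 16.98). Tangency of A1 to both parallel lines with radius 10.2 puts D and Z at V ± 10.2·n: D = (-5.329, 8.697), Z = (5.329, -8.697). Equal radii place U and N the same way about S: U = S + 10.2·n = (22.38, 25.68), N = S − 10.2·n = (33.04, 8.284). Then |VU| = |U − V| = 34.06.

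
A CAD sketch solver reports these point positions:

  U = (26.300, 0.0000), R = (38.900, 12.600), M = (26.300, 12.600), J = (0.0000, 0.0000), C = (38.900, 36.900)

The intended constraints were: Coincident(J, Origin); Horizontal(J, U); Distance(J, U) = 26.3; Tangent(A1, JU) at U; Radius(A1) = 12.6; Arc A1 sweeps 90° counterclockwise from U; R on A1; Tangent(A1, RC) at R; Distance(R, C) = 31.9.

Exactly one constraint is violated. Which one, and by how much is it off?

Distance(R, C) = 31.9 — off by 7.60.

J = (0.00, 0.00) ✓; J.y = 0.00, U.y = 0.00 ✓; |JU| = 26.30 ✓; ∠(MU, UJ) = 90.00° ✓; |MU| = 12.60 ✓; bearing(M→R) − bearing(M→U) = 90.00° ✓; |MR| = 12.60 ✓; ∠(MR, RC) = 90.00° ✓; |RC| = 24.30 ✗.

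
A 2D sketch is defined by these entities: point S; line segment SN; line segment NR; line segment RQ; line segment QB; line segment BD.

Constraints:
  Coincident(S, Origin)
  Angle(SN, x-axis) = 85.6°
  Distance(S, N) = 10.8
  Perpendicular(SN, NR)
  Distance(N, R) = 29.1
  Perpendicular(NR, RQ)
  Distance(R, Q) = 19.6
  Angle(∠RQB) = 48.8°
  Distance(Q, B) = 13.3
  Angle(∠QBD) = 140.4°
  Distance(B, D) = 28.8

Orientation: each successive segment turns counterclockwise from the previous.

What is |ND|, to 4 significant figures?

22.79

S is at the origin; SN runs at 85.6° with length 10.8, so N = (0.8286, 10.77). SN is perpendicular to NR, so NR runs at 175.6°; with |NR| = 29.1, R = (-28.19, 13.00). NR ⟂ RQ, so RQ runs at -94.40°; with |RQ| = 19.6, Q = (-29.69, -6.542). ∠RQB = 48.8° gives QB at 36.80° from the x-axis; with |QB| = 13.3, B = (-19.04, 1.425). ∠QBD = 140.4° gives BD at 76.40° from the x-axis; with |BD| = 28.8, D = (-12.27, 29.42). Then |ND| = |D − N| = 22.79.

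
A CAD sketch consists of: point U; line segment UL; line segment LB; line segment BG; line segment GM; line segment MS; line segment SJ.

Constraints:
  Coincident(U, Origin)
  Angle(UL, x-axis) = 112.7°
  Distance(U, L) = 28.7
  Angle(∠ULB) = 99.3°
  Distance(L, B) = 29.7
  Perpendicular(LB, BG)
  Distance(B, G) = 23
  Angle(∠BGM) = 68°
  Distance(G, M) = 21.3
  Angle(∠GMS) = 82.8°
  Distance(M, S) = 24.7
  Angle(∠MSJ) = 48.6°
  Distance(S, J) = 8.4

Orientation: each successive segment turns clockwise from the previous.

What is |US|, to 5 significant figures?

43.876

U is at the origin; UL runs at 112.7° with length 28.7, so L = (-11.076, 26.477). ∠ULB = 99.3° gives LB at 32.000° from the x-axis; with |LB| = 29.7, B = (14.112, 42.215). The perpendicularity gives BG at right angles to LB, so BG runs at -58.000°; with |BG| = 23.0, G = (26.300, 22.710). ∠BGM = 68.0° gives GM at -170.00° from the x-axis; with |GM| = 21.3, M = (5.3233, 19.012). ∠GMS = 82.8° gives MS at 92.800° from the x-axis; with |MS| = 24.7, S = (4.1167, 43.682). Then |US| = |S − U| = 43.876.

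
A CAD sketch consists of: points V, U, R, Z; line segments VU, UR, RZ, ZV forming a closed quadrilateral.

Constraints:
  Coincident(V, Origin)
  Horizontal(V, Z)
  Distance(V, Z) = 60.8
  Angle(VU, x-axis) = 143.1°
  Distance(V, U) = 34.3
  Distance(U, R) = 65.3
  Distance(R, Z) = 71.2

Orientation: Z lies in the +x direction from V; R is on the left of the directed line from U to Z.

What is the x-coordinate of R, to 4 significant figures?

23.94

Checks: |UR| = 65.30 ✓; |RZ| = 71.20 ✓.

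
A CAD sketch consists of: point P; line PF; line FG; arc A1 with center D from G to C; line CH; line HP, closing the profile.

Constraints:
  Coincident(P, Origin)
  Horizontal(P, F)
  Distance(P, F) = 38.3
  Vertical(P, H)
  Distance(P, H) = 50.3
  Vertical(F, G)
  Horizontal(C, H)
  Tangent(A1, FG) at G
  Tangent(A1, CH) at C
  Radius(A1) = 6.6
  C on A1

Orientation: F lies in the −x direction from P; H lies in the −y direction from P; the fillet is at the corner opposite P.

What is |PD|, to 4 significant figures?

53.99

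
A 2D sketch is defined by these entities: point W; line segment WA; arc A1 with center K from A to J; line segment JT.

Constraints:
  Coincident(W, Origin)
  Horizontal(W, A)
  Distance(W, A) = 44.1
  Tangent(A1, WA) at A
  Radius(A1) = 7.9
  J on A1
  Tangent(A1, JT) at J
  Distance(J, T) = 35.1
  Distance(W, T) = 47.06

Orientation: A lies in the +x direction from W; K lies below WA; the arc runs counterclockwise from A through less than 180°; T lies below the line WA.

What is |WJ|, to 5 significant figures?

36.974

W is at the origin; WA is horizontal with |WA| = 44.1 and A on the +x side, so A = (44.100, 0.0000). A1 meets WA tangentially, so KA is at right angles to WA, so K = A + (0, -7.9) = (44.100, -7.9000). Since KJ ⟂ JT (tangency), |KT| = √(7.9² + 35.1²) = 35.978 regardless of where J sits on A1. So T lies on both circle(W, 47.06) and circle(K, 35.978); the below-WA intersection is T = (26.186, -39.101). J is the foot of the tangent from T: J = (36.552, -5.5669).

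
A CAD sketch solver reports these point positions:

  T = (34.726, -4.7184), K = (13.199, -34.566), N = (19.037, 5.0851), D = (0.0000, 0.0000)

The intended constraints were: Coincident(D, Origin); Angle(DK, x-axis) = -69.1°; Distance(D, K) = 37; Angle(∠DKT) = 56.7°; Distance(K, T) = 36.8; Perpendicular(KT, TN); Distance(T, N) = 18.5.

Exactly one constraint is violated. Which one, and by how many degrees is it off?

Perpendicular(KT, TN) — off by 3.80°.

D = (0.00, 0.00) ✓; DK at -69.10° ✓; |DK| = 37.00 ✓; ∠DKT = 56.70° ✓; |KT| = 36.80 ✓; ∠(KT, TN) = 93.80° ✗; |TN| = 18.50 ✓.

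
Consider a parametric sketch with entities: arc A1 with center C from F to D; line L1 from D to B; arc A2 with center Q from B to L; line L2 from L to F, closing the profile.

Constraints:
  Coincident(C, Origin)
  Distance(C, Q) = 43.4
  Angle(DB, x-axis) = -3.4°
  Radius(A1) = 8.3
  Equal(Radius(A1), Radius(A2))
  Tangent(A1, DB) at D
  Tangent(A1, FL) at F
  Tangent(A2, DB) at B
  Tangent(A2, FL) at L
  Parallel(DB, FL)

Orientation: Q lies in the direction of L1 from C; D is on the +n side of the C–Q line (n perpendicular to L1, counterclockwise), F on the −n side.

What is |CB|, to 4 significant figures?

44.19

Tangency of A1 to both parallel lines with radius 8.3 puts D and F at C ± 8.3·n: D = (0.4922, 8.285), F = (-0.4922, -8.285). Equal radii place B and L the same way about Q: B = Q + 8.3·n = (43.82, 5.711), L = Q − 8.3·n = (42.83, -10.86). Then |CB| = |B − C| = 44.19.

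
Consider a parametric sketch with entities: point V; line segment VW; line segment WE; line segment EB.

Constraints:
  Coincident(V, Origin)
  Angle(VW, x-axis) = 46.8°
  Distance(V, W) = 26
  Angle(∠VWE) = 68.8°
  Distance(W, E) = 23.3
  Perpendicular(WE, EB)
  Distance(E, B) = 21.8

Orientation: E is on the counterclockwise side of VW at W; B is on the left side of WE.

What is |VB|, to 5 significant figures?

14.110

V is at the origin; VW runs at 46.8° with length 26.0, so W = 26.0·(cos 46.8°, sin 46.8°) = (17.798, 18.953). ∠VWE = 68.8°, so WE runs at 46.8° + (180° − 68.8°) = 158.00° from the x-axis; with |WE| = 23.3, E = W + 23.3·(cos 158.00°, sin 158.00°) = (-3.8052, 27.682). WE ⟂ EB; with |EB| = 21.8 on the left of WE, B = E + 21.8·(-0.37461, -0.92718) = (-11.972, 7.4689). Then |VB| = |B − V| = 14.110.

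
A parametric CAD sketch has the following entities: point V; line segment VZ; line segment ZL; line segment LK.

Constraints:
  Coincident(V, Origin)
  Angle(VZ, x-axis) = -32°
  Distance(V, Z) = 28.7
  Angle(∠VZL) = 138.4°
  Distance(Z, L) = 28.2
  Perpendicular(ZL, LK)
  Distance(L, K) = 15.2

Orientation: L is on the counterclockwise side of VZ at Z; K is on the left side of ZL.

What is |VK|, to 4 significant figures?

49.81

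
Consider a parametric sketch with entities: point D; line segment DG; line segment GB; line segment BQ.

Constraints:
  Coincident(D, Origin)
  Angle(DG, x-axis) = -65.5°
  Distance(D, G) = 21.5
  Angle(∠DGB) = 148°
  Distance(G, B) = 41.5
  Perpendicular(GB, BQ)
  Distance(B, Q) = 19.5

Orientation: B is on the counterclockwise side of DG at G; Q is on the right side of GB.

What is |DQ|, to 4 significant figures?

67.25

∠DGB = 148.0°, so GB runs at -65.5° + (180° − 148.0°) = -33.50° from the x-axis; with |GB| = 41.5, B = G + 41.5·(cos -33.50°, sin -33.50°) = (43.52, -42.47). The perpendicularity gives BQ at right angles to GB; with |BQ| = 19.5 on the right of GB, Q = B + 19.5·(-0.5519, -0.8339) = (32.76, -58.73). Then |DQ| = |Q − D| = 67.25.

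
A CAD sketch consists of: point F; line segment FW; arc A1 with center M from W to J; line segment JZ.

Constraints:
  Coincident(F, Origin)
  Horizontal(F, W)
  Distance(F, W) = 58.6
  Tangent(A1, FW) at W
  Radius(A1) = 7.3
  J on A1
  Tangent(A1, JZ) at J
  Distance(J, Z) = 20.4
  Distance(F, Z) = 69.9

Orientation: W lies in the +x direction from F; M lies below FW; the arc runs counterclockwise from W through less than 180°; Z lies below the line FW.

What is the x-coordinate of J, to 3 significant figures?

52.5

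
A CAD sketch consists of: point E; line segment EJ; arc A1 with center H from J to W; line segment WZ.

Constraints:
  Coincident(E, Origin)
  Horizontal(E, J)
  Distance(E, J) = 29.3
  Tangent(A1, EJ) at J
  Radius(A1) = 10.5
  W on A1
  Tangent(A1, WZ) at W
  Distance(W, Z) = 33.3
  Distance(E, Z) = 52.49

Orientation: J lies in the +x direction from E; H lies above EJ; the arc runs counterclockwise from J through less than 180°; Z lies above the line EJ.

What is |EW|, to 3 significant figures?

41.6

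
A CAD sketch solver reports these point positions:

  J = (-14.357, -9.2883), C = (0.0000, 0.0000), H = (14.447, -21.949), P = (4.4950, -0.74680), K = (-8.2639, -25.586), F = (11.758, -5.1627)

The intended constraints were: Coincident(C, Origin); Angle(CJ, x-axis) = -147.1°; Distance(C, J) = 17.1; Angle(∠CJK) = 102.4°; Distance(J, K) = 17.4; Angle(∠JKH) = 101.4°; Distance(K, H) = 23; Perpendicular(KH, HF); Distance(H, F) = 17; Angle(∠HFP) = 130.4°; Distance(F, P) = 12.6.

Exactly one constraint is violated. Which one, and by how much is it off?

Distance(F, P) = 12.6 — off by 4.10.

C = (0.00, 0.00) ✓; CJ at -147.1° ✓; |CJ| = 17.10 ✓; ∠CJK = 102.4° ✓; |JK| = 17.40 ✓; ∠JKH = 101.4° ✓; |KH| = 23.00 ✓; ∠(KH, HF) = 90.00° ✓; |HF| = 17.00 ✓; ∠HFP = 130.4° ✓; |FP| = 8.500 ✗.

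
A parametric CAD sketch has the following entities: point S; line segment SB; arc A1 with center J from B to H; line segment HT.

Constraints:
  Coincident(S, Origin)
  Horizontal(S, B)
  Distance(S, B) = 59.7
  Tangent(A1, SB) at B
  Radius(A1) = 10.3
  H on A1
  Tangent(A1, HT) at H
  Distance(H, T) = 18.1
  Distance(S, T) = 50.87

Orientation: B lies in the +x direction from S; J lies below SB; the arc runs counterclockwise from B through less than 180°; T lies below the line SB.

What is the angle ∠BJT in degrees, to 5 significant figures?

133.28°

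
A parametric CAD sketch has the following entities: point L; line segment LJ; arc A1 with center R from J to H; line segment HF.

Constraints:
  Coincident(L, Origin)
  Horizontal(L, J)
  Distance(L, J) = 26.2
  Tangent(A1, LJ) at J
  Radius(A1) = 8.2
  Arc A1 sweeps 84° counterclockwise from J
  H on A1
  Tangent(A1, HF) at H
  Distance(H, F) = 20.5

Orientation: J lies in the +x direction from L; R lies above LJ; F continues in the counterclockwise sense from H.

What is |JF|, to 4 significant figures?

29.58

On A1, J sits at bearing -90° from R; an 84° counterclockwise sweep puts H at bearing -6°, so H = R + 8.2·(cos -6°, sin -6°) = (34.36, 7.343). Tangency of A1 to HF means the radius RH is perpendicular to HF, so HF runs along (−sin -6°, cos -6°); with |HF| = 20.5, F = (36.50, 27.73). Then |JF| = |F − J| = 29.58.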